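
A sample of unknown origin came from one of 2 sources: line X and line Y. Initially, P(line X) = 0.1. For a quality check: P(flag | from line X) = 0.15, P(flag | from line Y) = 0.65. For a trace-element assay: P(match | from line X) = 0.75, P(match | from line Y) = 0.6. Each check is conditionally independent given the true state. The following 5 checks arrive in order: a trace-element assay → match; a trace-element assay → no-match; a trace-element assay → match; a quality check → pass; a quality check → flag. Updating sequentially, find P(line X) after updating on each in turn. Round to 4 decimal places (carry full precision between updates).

After a trace-element assay='match': P(line X) = 0.75·0.1000 / (0.75·0.1000 + 0.6·0.9000) ≈ 0.1220
After a trace-element assay='no-match': P(line X) = 0.25·0.1220 / (0.25·0.1220 + 0.4·0.8780) ≈ 0.0799
After a trace-element assay='match': P(line X) = 0.75·0.0799 / (0.75·0.0799 + 0.6·0.9201) ≈ 0.0979
After a quality check='pass': P(line X) = 0.85·0.0979 / (0.85·0.0979 + 0.35·0.9021) ≈ 0.2086
After a quality check='flag': P(line X) = 0.15·0.2086 / (0.15·0.2086 + 0.65·0.7914) ≈ 0.0573

0.0573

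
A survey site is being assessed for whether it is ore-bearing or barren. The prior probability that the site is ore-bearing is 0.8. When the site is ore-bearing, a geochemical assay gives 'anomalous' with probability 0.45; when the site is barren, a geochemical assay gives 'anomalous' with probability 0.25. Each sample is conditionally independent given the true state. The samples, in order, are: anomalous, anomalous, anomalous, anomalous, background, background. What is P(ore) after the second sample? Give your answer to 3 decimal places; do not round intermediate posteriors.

Each posterior becomes the prior for the next update.
After 'anomalous': P(ore) = 0.45·0.8000 / (0.45·0.8000 + 0.25·0.2000) ≈ 0.8780
After 'anomalous': P(ore) = 0.45·0.8780 / (0.45·0.8780 + 0.25·0.1220) ≈ 0.9284

0.928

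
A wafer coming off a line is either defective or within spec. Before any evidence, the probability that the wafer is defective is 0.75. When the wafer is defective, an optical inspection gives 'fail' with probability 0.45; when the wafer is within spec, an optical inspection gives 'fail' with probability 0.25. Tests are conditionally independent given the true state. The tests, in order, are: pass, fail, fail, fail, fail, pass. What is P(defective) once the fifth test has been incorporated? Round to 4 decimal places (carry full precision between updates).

Apply Bayes' rule sequentially, carrying P(defective) forward.
After 'pass': P(defective) = 0.55·0.7500 / (0.55·0.7500 + 0.75·0.2500) ≈ 0.6875
After 'fail': P(defective) = 0.45·0.6875 / (0.45·0.6875 + 0.25·0.3125) ≈ 0.7984
After 'fail': P(defective) = 0.45·0.7984 / (0.45·0.7984 + 0.25·0.2016) ≈ 0.8770
After 'fail': P(defective) = 0.45·0.8770 / (0.45·0.8770 + 0.25·0.1230) ≈ 0.9277
After 'fail': P(defective) = 0.45·0.9277 / (0.45·0.9277 + 0.25·0.0723) ≈ 0.9585

0.9585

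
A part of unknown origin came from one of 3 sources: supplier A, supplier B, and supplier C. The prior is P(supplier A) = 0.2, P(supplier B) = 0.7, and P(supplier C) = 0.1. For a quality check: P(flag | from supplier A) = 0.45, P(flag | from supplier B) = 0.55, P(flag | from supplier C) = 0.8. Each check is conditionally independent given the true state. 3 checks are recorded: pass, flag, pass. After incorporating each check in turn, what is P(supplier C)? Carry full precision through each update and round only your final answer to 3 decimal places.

0.030

After 'pass': normaliser = 0.55·0.2000 + 0.45·0.7000 + 0.2·0.1000; P(supplier A) ≈ 0.2472, P(supplier B) ≈ 0.7079, P(supplier C) ≈ 0.0449
After 'flag': normaliser = 0.45·0.2472 + 0.55·0.7079 + 0.8·0.0449; P(supplier A) ≈ 0.2073, P(supplier B) ≈ 0.7257, P(supplier C) ≈ 0.0670
After 'pass': normaliser = 0.55·0.2073 + 0.45·0.7257 + 0.2·0.0670; P(supplier A) ≈ 0.2512, P(supplier B) ≈ 0.7193, P(supplier C) ≈ 0.0295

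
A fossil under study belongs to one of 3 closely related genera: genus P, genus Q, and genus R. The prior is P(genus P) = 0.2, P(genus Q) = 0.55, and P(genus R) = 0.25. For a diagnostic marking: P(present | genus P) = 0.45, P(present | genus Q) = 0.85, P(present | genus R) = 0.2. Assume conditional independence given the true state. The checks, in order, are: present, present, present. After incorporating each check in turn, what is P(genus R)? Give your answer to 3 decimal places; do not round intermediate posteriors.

0.006

After 'present': normaliser = 0.45·0.2000 + 0.85·0.5500 + 0.2·0.2500; P(genus P) ≈ 0.1481, P(genus Q) ≈ 0.7695, P(genus R) ≈ 0.0823
After 'present': normaliser = 0.45·0.1481 + 0.85·0.7695 + 0.2·0.0823; P(genus P) ≈ 0.0904, P(genus Q) ≈ 0.8872, P(genus R) ≈ 0.0223
After 'present': normaliser = 0.45·0.0904 + 0.85·0.8872 + 0.2·0.0223; P(genus P) ≈ 0.0509, P(genus Q) ≈ 0.9435, P(genus R) ≈ 0.0056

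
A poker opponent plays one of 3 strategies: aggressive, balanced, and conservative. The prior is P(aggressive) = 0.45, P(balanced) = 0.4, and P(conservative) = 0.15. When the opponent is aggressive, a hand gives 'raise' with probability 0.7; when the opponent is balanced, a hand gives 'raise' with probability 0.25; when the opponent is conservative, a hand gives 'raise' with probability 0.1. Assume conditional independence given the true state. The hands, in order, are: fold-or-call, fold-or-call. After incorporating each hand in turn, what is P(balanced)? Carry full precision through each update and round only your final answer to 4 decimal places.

Each posterior becomes the prior for the next update.
After 'fold-or-call': normaliser = 0.3·0.4500 + 0.75·0.4000 + 0.9·0.1500; P(aggressive) ≈ 0.2368, P(balanced) ≈ 0.5263, P(conservative) ≈ 0.2368
After 'fold-or-call': normaliser = 0.3·0.2368 + 0.75·0.5263 + 0.9·0.2368; P(aggressive) ≈ 0.1047, P(balanced) ≈ 0.5814, P(conservative) ≈ 0.3140

0.5814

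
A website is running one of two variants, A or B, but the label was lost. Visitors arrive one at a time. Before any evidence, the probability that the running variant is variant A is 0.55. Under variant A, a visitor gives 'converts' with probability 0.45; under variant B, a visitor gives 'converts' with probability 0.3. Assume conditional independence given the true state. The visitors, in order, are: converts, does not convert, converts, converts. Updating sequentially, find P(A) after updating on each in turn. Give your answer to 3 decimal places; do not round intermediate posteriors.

After 'converts': P(A) = 0.45·0.5500 / (0.45·0.5500 + 0.3·0.4500) ≈ 0.6471
After 'does not convert': P(A) = 0.55·0.6471 / (0.55·0.6471 + 0.7·0.3529) ≈ 0.5902
After 'converts': P(A) = 0.45·0.5902 / (0.45·0.5902 + 0.3·0.4098) ≈ 0.6836
After 'converts': P(A) = 0.45·0.6836 / (0.45·0.6836 + 0.3·0.3164) ≈ 0.7642

0.764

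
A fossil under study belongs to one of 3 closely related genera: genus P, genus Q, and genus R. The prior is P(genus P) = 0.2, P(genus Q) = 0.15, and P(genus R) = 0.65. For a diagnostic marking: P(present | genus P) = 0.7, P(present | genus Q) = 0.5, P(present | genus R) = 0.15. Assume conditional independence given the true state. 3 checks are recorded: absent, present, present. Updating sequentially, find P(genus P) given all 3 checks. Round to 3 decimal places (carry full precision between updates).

0.485

After 'absent': normaliser = 0.3·0.2000 + 0.5·0.1500 + 0.85·0.6500; P(genus P) ≈ 0.0873, P(genus Q) ≈ 0.1091, P(genus R) ≈ 0.8036
After 'present': normaliser = 0.7·0.0873 + 0.5·0.1091 + 0.15·0.8036; P(genus P) ≈ 0.2587, P(genus Q) ≈ 0.2309, P(genus R) ≈ 0.5104
After 'present': normaliser = 0.7·0.2587 + 0.5·0.2309 + 0.15·0.5104; P(genus P) ≈ 0.4853, P(genus Q) ≈ 0.3095, P(genus R) ≈ 0.2052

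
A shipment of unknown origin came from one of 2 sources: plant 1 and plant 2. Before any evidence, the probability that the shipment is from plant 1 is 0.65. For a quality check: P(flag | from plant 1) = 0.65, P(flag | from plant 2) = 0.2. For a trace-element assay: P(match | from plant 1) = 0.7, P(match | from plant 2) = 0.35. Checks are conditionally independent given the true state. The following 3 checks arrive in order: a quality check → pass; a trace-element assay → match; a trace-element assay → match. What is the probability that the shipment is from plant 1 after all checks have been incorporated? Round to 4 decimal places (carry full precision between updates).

Apply Bayes' rule sequentially, carrying P(plant 1) forward.
After a quality check='pass': P(plant 1) = 0.35·0.6500 / (0.35·0.6500 + 0.8·0.3500) ≈ 0.4483
After a trace-element assay='match': P(plant 1) = 0.7·0.4483 / (0.7·0.4483 + 0.35·0.5517) ≈ 0.6190
After a trace-element assay='match': P(plant 1) = 0.7·0.6190 / (0.7·0.6190 + 0.35·0.3810) ≈ 0.7647

0.7647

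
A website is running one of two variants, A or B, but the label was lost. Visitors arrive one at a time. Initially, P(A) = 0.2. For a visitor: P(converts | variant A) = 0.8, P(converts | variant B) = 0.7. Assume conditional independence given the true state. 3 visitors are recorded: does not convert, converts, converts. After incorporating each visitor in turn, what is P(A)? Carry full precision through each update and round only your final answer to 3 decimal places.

After 'does not convert': P(A) = 0.2·0.2000 / (0.2·0.2000 + 0.3·0.8000) ≈ 0.1429
After 'converts': P(A) = 0.8·0.1429 / (0.8·0.1429 + 0.7·0.8571) ≈ 0.1600
After 'converts': P(A) = 0.8·0.1600 / (0.8·0.1600 + 0.7·0.8400) ≈ 0.1788

0.179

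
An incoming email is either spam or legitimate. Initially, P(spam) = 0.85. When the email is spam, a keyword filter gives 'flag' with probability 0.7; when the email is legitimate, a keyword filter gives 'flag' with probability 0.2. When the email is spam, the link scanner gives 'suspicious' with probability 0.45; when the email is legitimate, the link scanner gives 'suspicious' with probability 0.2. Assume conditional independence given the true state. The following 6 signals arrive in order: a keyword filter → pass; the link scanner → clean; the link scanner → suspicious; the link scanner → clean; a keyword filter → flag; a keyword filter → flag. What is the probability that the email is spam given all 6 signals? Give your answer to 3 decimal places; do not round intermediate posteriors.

After a keyword filter='pass': P(spam) = 0.3·0.8500 / (0.3·0.8500 + 0.8·0.1500) ≈ 0.6800
After the link scanner='clean': P(spam) = 0.55·0.6800 / (0.55·0.6800 + 0.8·0.3200) ≈ 0.5937
After the link scanner='suspicious': P(spam) = 0.45·0.5937 / (0.45·0.5937 + 0.2·0.4063) ≈ 0.7667
After the link scanner='clean': P(spam) = 0.55·0.7667 / (0.55·0.7667 + 0.8·0.2333) ≈ 0.6932
After a keyword filter='flag': P(spam) = 0.7·0.6932 / (0.7·0.6932 + 0.2·0.3068) ≈ 0.8878
After a keyword filter='flag': P(spam) = 0.7·0.8878 / (0.7·0.8878 + 0.2·0.1122) ≈ 0.9651

0.965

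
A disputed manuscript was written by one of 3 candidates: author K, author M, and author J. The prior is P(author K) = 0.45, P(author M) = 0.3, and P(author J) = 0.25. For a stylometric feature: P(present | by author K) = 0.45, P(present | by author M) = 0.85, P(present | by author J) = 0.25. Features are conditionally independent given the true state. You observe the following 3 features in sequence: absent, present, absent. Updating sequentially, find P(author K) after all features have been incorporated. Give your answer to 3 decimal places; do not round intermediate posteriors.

0.600

After 'absent': normaliser = 0.55·0.4500 + 0.15·0.3000 + 0.75·0.2500; P(author K) ≈ 0.5156, P(author M) ≈ 0.0938, P(author J) ≈ 0.3906
After 'present': normaliser = 0.45·0.5156 + 0.85·0.0938 + 0.25·0.3906; P(author K) ≈ 0.5668, P(author M) ≈ 0.1947, P(author J) ≈ 0.2385
After 'absent': normaliser = 0.55·0.5668 + 0.15·0.1947 + 0.75·0.2385; P(author K) ≈ 0.5997, P(author M) ≈ 0.0562, P(author J) ≈ 0.3442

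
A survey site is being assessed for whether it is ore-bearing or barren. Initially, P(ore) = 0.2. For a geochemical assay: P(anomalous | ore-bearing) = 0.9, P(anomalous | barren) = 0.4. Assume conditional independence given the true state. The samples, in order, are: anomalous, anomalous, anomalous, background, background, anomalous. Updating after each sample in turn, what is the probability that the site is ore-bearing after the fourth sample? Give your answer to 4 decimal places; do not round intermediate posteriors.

0.3219

After 'anomalous': P(ore) = 0.9·0.2000 / (0.9·0.2000 + 0.4·0.8000) ≈ 0.3600
After 'anomalous': P(ore) = 0.9·0.3600 / (0.9·0.3600 + 0.4·0.6400) ≈ 0.5586
After 'anomalous': P(ore) = 0.9·0.5586 / (0.9·0.5586 + 0.4·0.4414) ≈ 0.7401
After 'background': P(ore) = 0.1·0.7401 / (0.1·0.7401 + 0.6·0.2599) ≈ 0.3219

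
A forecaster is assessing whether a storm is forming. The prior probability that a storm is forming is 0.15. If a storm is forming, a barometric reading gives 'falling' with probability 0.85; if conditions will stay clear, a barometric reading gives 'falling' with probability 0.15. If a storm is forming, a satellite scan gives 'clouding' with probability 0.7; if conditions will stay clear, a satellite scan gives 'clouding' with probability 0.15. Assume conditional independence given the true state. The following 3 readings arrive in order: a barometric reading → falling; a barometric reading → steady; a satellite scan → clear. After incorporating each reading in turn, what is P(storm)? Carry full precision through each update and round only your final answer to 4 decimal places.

Each posterior becomes the prior for the next update.
After a barometric reading='falling': P(storm) = 0.85·0.1500 / (0.85·0.1500 + 0.15·0.8500) ≈ 0.5000
After a barometric reading='steady': P(storm) = 0.15·0.5000 / (0.15·0.5000 + 0.85·0.5000) ≈ 0.1500
After a satellite scan='clear': P(storm) = 0.3·0.1500 / (0.3·0.1500 + 0.85·0.8500) ≈ 0.0586

0.0586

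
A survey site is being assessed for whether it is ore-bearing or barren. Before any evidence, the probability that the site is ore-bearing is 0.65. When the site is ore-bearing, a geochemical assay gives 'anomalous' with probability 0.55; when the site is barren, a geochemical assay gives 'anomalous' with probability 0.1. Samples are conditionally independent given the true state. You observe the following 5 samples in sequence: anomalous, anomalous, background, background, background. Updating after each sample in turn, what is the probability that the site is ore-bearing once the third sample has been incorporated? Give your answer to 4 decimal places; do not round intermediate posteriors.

After 'anomalous': P(ore) = 0.55·0.6500 / (0.55·0.6500 + 0.1·0.3500) ≈ 0.9108
After 'anomalous': P(ore) = 0.55·0.9108 / (0.55·0.9108 + 0.1·0.0892) ≈ 0.9825
After 'background': P(ore) = 0.45·0.9825 / (0.45·0.9825 + 0.9·0.0175) ≈ 0.9656

0.9656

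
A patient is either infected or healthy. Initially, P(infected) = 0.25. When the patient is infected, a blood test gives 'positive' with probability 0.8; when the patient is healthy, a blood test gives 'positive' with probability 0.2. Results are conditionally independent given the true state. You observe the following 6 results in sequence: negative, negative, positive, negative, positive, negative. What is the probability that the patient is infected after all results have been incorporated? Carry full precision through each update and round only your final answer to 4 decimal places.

0.0204

Each posterior becomes the prior for the next update.
After 'negative': P(infected) = 0.2·0.2500 / (0.2·0.2500 + 0.8·0.7500) ≈ 0.0769
After 'negative': P(infected) = 0.2·0.0769 / (0.2·0.0769 + 0.8·0.9231) ≈ 0.0204
After 'positive': P(infected) = 0.8·0.0204 / (0.8·0.0204 + 0.2·0.9796) ≈ 0.0769
After 'negative': P(infected) = 0.2·0.0769 / (0.2·0.0769 + 0.8·0.9231) ≈ 0.0204
After 'positive': P(infected) = 0.8·0.0204 / (0.8·0.0204 + 0.2·0.9796) ≈ 0.0769
After 'negative': P(infected) = 0.2·0.0769 / (0.2·0.0769 + 0.8·0.9231) ≈ 0.0204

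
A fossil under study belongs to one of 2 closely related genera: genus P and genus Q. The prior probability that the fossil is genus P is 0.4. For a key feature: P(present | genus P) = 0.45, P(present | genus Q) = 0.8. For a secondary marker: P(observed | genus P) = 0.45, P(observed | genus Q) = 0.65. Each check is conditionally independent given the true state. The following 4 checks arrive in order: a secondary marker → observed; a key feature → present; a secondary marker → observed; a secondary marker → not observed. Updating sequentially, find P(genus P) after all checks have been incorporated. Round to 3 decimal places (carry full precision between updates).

0.220

After a secondary marker='observed': P(genus P) = 0.45·0.4000 / (0.45·0.4000 + 0.65·0.6000) ≈ 0.3158
After a key feature='present': P(genus P) = 0.45·0.3158 / (0.45·0.3158 + 0.8·0.6842) ≈ 0.2061
After a secondary marker='observed': P(genus P) = 0.45·0.2061 / (0.45·0.2061 + 0.65·0.7939) ≈ 0.1524
After a secondary marker='not observed': P(genus P) = 0.55·0.1524 / (0.55·0.1524 + 0.35·0.8476) ≈ 0.2202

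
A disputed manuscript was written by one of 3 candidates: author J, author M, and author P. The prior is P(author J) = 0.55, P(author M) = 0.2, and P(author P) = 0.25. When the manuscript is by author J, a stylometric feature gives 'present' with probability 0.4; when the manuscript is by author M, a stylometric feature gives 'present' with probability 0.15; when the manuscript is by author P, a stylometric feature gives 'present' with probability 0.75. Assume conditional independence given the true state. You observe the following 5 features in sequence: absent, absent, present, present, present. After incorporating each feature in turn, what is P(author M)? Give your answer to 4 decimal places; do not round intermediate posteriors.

Each posterior becomes the prior for the next update.
After 'absent': normaliser = 0.6·0.5500 + 0.85·0.2000 + 0.25·0.2500; P(author J) ≈ 0.5867, P(author M) ≈ 0.3022, P(author P) ≈ 0.1111
After 'absent': normaliser = 0.6·0.5867 + 0.85·0.3022 + 0.25·0.1111; P(author J) ≈ 0.5529, P(author M) ≈ 0.4035, P(author P) ≈ 0.0436
After 'present': normaliser = 0.4·0.5529 + 0.15·0.4035 + 0.75·0.0436; P(author J) ≈ 0.7034, P(author M) ≈ 0.1925, P(author P) ≈ 0.1041
After 'present': normaliser = 0.4·0.7034 + 0.15·0.1925 + 0.75·0.1041; P(author J) ≈ 0.7246, P(author M) ≈ 0.0744, P(author P) ≈ 0.2010
After 'present': normaliser = 0.4·0.7246 + 0.15·0.0744 + 0.75·0.2010; P(author J) ≈ 0.6416, P(author M) ≈ 0.0247, P(author P) ≈ 0.3337

0.0247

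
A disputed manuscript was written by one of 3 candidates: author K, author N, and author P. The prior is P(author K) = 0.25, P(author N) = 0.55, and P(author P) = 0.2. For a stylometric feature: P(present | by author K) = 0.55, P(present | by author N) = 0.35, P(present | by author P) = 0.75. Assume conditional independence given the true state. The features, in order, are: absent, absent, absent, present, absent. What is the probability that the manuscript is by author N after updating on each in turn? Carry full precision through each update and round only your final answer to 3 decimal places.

0.847

After 'absent': normaliser = 0.45·0.2500 + 0.65·0.5500 + 0.25·0.2000; P(author K) ≈ 0.2163, P(author N) ≈ 0.6875, P(author P) ≈ 0.0962
After 'absent': normaliser = 0.45·0.2163 + 0.65·0.6875 + 0.25·0.0962; P(author K) ≈ 0.1713, P(author N) ≈ 0.7864, P(author P) ≈ 0.0423
After 'absent': normaliser = 0.45·0.1713 + 0.65·0.7864 + 0.25·0.0423; P(author K) ≈ 0.1287, P(author N) ≈ 0.8536, P(author P) ≈ 0.0177
After 'present': normaliser = 0.55·0.1287 + 0.35·0.8536 + 0.75·0.0177; P(author K) ≈ 0.1850, P(author N) ≈ 0.7804, P(author P) ≈ 0.0346
After 'absent': normaliser = 0.45·0.1850 + 0.65·0.7804 + 0.25·0.0346; P(author K) ≈ 0.1389, P(author N) ≈ 0.8466, P(author P) ≈ 0.0144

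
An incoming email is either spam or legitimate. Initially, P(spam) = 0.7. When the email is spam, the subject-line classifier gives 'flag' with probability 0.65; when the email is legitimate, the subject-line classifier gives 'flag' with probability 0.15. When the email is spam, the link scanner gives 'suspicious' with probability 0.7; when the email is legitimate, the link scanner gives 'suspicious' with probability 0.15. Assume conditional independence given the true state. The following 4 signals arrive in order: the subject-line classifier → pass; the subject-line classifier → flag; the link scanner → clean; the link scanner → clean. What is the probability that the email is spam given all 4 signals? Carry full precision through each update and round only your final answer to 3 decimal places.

0.342

After the subject-line classifier='pass': P(spam) = 0.35·0.7000 / (0.35·0.7000 + 0.85·0.3000) ≈ 0.4900
After the subject-line classifier='flag': P(spam) = 0.65·0.4900 / (0.65·0.4900 + 0.15·0.5100) ≈ 0.8063
After the link scanner='clean': P(spam) = 0.3·0.8063 / (0.3·0.8063 + 0.85·0.1937) ≈ 0.5950
After the link scanner='clean': P(spam) = 0.3·0.5950 / (0.3·0.5950 + 0.85·0.4050) ≈ 0.3415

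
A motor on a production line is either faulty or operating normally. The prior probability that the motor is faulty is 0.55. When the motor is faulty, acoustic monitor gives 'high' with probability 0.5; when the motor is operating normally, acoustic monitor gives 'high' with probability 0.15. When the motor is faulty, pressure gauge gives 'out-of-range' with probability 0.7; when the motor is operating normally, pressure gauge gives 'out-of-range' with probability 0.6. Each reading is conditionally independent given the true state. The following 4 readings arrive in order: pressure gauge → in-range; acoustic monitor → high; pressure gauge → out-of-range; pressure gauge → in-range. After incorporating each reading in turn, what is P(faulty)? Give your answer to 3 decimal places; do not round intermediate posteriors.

0.728

Each posterior becomes the prior for the next update.
After pressure gauge='in-range': P(faulty) = 0.3·0.5500 / (0.3·0.5500 + 0.4·0.4500) ≈ 0.4783
After acoustic monitor='high': P(faulty) = 0.5·0.4783 / (0.5·0.4783 + 0.15·0.5217) ≈ 0.7534
After pressure gauge='out-of-range': P(faulty) = 0.7·0.7534 / (0.7·0.7534 + 0.6·0.2466) ≈ 0.7809
After pressure gauge='in-range': P(faulty) = 0.3·0.7809 / (0.3·0.7809 + 0.4·0.2191) ≈ 0.7278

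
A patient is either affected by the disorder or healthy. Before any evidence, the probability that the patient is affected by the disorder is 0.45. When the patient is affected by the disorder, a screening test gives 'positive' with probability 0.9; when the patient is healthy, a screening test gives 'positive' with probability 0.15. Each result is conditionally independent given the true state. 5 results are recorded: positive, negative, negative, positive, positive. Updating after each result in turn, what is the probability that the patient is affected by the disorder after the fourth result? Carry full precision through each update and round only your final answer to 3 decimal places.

0.290

After 'positive': P(affected) = 0.9·0.4500 / (0.9·0.4500 + 0.15·0.5500) ≈ 0.8308
After 'negative': P(affected) = 0.1·0.8308 / (0.1·0.8308 + 0.85·0.1692) ≈ 0.3661
After 'negative': P(affected) = 0.1·0.3661 / (0.1·0.3661 + 0.85·0.6339) ≈ 0.0636
After 'positive': P(affected) = 0.9·0.0636 / (0.9·0.0636 + 0.15·0.9364) ≈ 0.2896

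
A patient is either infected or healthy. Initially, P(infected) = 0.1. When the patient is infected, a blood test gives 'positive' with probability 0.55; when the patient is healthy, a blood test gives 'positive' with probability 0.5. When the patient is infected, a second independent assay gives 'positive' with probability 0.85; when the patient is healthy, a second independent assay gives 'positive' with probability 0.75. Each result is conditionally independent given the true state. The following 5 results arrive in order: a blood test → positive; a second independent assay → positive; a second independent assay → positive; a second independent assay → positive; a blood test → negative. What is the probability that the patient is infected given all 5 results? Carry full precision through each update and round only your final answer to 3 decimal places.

After a blood test='positive': P(infected) = 0.55·0.1000 / (0.55·0.1000 + 0.5·0.9000) ≈ 0.1089
After a second independent assay='positive': P(infected) = 0.85·0.1089 / (0.85·0.1089 + 0.75·0.8911) ≈ 0.1217
After a second independent assay='positive': P(infected) = 0.85·0.1217 / (0.85·0.1217 + 0.75·0.8783) ≈ 0.1357
After a second independent assay='positive': P(infected) = 0.85·0.1357 / (0.85·0.1357 + 0.75·0.8643) ≈ 0.1510
After a blood test='negative': P(infected) = 0.45·0.1510 / (0.45·0.1510 + 0.5·0.8490) ≈ 0.1380

0.138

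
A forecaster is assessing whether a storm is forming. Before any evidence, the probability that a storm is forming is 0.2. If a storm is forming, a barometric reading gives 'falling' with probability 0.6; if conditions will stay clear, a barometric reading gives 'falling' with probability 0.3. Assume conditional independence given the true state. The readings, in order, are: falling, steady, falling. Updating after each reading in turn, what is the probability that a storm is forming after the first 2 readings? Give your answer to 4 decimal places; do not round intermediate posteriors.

After 'falling': P(storm) = 0.6·0.2000 / (0.6·0.2000 + 0.3·0.8000) ≈ 0.3333
After 'steady': P(storm) = 0.4·0.3333 / (0.4·0.3333 + 0.7·0.6667) ≈ 0.2222

0.2222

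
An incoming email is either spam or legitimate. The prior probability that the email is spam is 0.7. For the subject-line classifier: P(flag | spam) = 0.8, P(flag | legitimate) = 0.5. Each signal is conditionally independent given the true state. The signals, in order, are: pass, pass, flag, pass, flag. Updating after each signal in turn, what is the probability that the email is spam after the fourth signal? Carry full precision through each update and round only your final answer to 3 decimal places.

0.193

After 'pass': P(spam) = 0.2·0.7000 / (0.2·0.7000 + 0.5·0.3000) ≈ 0.4828
After 'pass': P(spam) = 0.2·0.4828 / (0.2·0.4828 + 0.5·0.5172) ≈ 0.2718
After 'flag': P(spam) = 0.8·0.2718 / (0.8·0.2718 + 0.5·0.7282) ≈ 0.3740
After 'pass': P(spam) = 0.2·0.3740 / (0.2·0.3740 + 0.5·0.6260) ≈ 0.1929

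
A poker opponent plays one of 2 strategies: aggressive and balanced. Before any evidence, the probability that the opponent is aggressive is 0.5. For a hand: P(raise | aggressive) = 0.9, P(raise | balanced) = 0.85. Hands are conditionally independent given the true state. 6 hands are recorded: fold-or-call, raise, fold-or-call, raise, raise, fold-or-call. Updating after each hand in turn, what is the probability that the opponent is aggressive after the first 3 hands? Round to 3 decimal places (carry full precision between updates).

After 'fold-or-call': P(aggressive) = 0.1·0.5000 / (0.1·0.5000 + 0.15·0.5000) ≈ 0.4000
After 'raise': P(aggressive) = 0.9·0.4000 / (0.9·0.4000 + 0.85·0.6000) ≈ 0.4138
After 'fold-or-call': P(aggressive) = 0.1·0.4138 / (0.1·0.4138 + 0.15·0.5862) ≈ 0.3200

0.320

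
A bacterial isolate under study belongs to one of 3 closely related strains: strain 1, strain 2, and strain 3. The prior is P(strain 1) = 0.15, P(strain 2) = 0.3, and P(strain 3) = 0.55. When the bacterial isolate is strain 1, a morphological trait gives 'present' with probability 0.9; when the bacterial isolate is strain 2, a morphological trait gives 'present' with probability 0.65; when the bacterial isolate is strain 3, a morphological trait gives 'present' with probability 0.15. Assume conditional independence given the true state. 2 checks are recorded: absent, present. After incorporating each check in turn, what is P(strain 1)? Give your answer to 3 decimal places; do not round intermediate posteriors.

After 'absent': normaliser = 0.1·0.1500 + 0.35·0.3000 + 0.85·0.5500; P(strain 1) ≈ 0.0255, P(strain 2) ≈ 0.1787, P(strain 3) ≈ 0.7957
After 'present': normaliser = 0.9·0.0255 + 0.65·0.1787 + 0.15·0.7957; P(strain 1) ≈ 0.0889, P(strain 2) ≈ 0.4494, P(strain 3) ≈ 0.4617

0.089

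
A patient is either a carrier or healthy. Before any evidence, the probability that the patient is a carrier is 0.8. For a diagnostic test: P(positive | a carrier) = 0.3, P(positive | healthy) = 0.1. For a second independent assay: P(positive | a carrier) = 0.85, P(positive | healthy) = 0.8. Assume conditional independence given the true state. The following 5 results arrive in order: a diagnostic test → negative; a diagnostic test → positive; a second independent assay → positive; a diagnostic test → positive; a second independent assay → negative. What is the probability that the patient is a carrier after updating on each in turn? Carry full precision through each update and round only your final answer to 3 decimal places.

0.957

After a diagnostic test='negative': P(carrier) = 0.7·0.8000 / (0.7·0.8000 + 0.9·0.2000) ≈ 0.7568
After a diagnostic test='positive': P(carrier) = 0.3·0.7568 / (0.3·0.7568 + 0.1·0.2432) ≈ 0.9032
After a second independent assay='positive': P(carrier) = 0.85·0.9032 / (0.85·0.9032 + 0.8·0.0968) ≈ 0.9084
After a diagnostic test='positive': P(carrier) = 0.3·0.9084 / (0.3·0.9084 + 0.1·0.0916) ≈ 0.9675
After a second independent assay='negative': P(carrier) = 0.15·0.9675 / (0.15·0.9675 + 0.2·0.0325) ≈ 0.9571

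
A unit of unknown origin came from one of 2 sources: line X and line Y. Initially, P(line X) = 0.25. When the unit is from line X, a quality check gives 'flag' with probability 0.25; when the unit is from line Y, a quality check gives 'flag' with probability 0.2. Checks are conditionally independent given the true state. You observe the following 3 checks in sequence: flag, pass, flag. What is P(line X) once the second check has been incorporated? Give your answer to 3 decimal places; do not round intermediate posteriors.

0.281

Each posterior becomes the prior for the next update.
After 'flag': P(line X) = 0.25·0.2500 / (0.25·0.2500 + 0.2·0.7500) ≈ 0.2941
After 'pass': P(line X) = 0.75·0.2941 / (0.75·0.2941 + 0.8·0.7059) ≈ 0.2809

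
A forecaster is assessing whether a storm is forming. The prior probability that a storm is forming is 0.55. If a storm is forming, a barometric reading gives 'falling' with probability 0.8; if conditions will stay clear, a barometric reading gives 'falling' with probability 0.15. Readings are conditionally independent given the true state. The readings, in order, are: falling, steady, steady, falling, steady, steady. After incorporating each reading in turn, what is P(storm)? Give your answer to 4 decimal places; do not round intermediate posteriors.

After 'falling': P(storm) = 0.8·0.5500 / (0.8·0.5500 + 0.15·0.4500) ≈ 0.8670
After 'steady': P(storm) = 0.2·0.8670 / (0.2·0.8670 + 0.85·0.1330) ≈ 0.6053
After 'steady': P(storm) = 0.2·0.6053 / (0.2·0.6053 + 0.85·0.3947) ≈ 0.2652
After 'falling': P(storm) = 0.8·0.2652 / (0.8·0.2652 + 0.15·0.7348) ≈ 0.6581
After 'steady': P(storm) = 0.2·0.6581 / (0.2·0.6581 + 0.85·0.3419) ≈ 0.3117
After 'steady': P(storm) = 0.2·0.3117 / (0.2·0.3117 + 0.85·0.6883) ≈ 0.0963

0.0963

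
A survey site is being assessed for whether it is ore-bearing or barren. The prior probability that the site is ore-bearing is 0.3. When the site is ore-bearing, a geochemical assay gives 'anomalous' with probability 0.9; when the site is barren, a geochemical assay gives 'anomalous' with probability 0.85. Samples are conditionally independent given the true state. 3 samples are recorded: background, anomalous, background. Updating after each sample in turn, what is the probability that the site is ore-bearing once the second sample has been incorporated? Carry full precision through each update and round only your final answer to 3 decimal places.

After 'background': P(ore) = 0.1·0.3000 / (0.1·0.3000 + 0.15·0.7000) ≈ 0.2222
After 'anomalous': P(ore) = 0.9·0.2222 / (0.9·0.2222 + 0.85·0.7778) ≈ 0.2323

0.232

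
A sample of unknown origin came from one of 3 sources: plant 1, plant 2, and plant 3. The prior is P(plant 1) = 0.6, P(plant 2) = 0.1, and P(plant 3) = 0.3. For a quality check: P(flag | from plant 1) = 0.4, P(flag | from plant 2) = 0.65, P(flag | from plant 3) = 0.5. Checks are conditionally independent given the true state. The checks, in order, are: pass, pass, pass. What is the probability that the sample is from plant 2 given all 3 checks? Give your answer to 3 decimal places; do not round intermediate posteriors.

0.025

After 'pass': normaliser = 0.6·0.6000 + 0.35·0.1000 + 0.5·0.3000; P(plant 1) ≈ 0.6606, P(plant 2) ≈ 0.0642, P(plant 3) ≈ 0.2752
After 'pass': normaliser = 0.6·0.6606 + 0.35·0.0642 + 0.5·0.2752; P(plant 1) ≈ 0.7123, P(plant 2) ≈ 0.0404, P(plant 3) ≈ 0.2473
After 'pass': normaliser = 0.6·0.7123 + 0.35·0.0404 + 0.5·0.2473; P(plant 1) ≈ 0.7562, P(plant 2) ≈ 0.0250, P(plant 3) ≈ 0.2188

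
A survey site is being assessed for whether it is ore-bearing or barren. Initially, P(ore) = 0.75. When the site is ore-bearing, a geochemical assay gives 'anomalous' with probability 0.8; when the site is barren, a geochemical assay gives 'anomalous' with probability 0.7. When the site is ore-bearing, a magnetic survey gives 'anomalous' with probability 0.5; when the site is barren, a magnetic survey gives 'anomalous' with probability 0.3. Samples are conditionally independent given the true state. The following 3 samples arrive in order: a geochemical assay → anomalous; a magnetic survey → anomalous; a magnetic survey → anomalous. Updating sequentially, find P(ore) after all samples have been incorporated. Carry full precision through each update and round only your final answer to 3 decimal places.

0.905

After a geochemical assay='anomalous': P(ore) = 0.8·0.7500 / (0.8·0.7500 + 0.7·0.2500) ≈ 0.7742
After a magnetic survey='anomalous': P(ore) = 0.5·0.7742 / (0.5·0.7742 + 0.3·0.2258) ≈ 0.8511
After a magnetic survey='anomalous': P(ore) = 0.5·0.8511 / (0.5·0.8511 + 0.3·0.1489) ≈ 0.9050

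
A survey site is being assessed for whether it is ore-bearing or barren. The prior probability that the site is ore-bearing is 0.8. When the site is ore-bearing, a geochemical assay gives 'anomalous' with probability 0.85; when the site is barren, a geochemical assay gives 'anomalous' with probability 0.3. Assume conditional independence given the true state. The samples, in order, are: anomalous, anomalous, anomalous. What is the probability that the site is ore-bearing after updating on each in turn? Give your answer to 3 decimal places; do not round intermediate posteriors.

After 'anomalous': P(ore) = 0.85·0.8000 / (0.85·0.8000 + 0.3·0.2000) ≈ 0.9189
After 'anomalous': P(ore) = 0.85·0.9189 / (0.85·0.9189 + 0.3·0.0811) ≈ 0.9698
After 'anomalous': P(ore) = 0.85·0.9698 / (0.85·0.9698 + 0.3·0.0302) ≈ 0.9891

0.989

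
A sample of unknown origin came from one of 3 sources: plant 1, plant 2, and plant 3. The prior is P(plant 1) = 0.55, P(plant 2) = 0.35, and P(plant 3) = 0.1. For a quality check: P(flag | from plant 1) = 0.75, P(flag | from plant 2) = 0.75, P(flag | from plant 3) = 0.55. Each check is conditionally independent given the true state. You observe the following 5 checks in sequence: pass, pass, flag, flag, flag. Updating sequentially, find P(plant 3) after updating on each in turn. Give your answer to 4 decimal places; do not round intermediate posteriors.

After 'pass': normaliser = 0.25·0.5500 + 0.25·0.3500 + 0.45·0.1000; P(plant 1) ≈ 0.5093, P(plant 2) ≈ 0.3241, P(plant 3) ≈ 0.1667
After 'pass': normaliser = 0.25·0.5093 + 0.25·0.3241 + 0.45·0.1667; P(plant 1) ≈ 0.4493, P(plant 2) ≈ 0.2859, P(plant 3) ≈ 0.2647
After 'flag': normaliser = 0.75·0.4493 + 0.75·0.2859 + 0.55·0.2647; P(plant 1) ≈ 0.4835, P(plant 2) ≈ 0.3077, P(plant 3) ≈ 0.2089
After 'flag': normaliser = 0.75·0.4835 + 0.75·0.3077 + 0.55·0.2089; P(plant 1) ≈ 0.5120, P(plant 2) ≈ 0.3258, P(plant 3) ≈ 0.1622
After 'flag': normaliser = 0.75·0.5120 + 0.75·0.3258 + 0.55·0.1622; P(plant 1) ≈ 0.5351, P(plant 2) ≈ 0.3405, P(plant 3) ≈ 0.1243

0.1243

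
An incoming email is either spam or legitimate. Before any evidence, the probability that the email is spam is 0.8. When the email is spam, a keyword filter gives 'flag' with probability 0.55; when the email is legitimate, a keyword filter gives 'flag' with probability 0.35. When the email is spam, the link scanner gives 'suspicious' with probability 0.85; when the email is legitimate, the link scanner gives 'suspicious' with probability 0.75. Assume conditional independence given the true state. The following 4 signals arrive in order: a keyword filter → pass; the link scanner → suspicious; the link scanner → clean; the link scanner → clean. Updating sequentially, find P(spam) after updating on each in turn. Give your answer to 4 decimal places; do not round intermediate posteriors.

Apply Bayes' rule sequentially, carrying P(spam) forward.
After a keyword filter='pass': P(spam) = 0.45·0.8000 / (0.45·0.8000 + 0.65·0.2000) ≈ 0.7347
After the link scanner='suspicious': P(spam) = 0.85·0.7347 / (0.85·0.7347 + 0.75·0.2653) ≈ 0.7584
After the link scanner='clean': P(spam) = 0.15·0.7584 / (0.15·0.7584 + 0.25·0.2416) ≈ 0.6531
After the link scanner='clean': P(spam) = 0.15·0.6531 / (0.15·0.6531 + 0.25·0.3469) ≈ 0.5305

0.5305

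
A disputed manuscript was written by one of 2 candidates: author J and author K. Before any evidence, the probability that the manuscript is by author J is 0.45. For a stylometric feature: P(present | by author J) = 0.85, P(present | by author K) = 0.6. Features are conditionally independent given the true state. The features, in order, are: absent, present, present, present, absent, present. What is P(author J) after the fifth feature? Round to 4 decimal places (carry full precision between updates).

After 'absent': P(author J) = 0.15·0.4500 / (0.15·0.4500 + 0.4·0.5500) ≈ 0.2348
After 'present': P(author J) = 0.85·0.2348 / (0.85·0.2348 + 0.6·0.7652) ≈ 0.3030
After 'present': P(author J) = 0.85·0.3030 / (0.85·0.3030 + 0.6·0.6970) ≈ 0.3811
After 'present': P(author J) = 0.85·0.3811 / (0.85·0.3811 + 0.6·0.6189) ≈ 0.4659
After 'absent': P(author J) = 0.15·0.4659 / (0.15·0.4659 + 0.4·0.5341) ≈ 0.2465

0.2465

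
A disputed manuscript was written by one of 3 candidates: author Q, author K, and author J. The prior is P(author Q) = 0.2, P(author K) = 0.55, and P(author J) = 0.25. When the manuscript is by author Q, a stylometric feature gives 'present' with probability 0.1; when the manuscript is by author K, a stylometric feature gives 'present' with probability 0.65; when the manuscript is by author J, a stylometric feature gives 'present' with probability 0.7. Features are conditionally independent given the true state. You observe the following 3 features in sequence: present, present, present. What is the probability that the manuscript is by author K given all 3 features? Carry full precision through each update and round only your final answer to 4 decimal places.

0.6373

After 'present': normaliser = 0.1·0.2000 + 0.65·0.5500 + 0.7·0.2500; P(author Q) ≈ 0.0362, P(author K) ≈ 0.6471, P(author J) ≈ 0.3167
After 'present': normaliser = 0.1·0.0362 + 0.65·0.6471 + 0.7·0.3167; P(author Q) ≈ 0.0056, P(author K) ≈ 0.6511, P(author J) ≈ 0.3433
After 'present': normaliser = 0.1·0.0056 + 0.65·0.6511 + 0.7·0.3433; P(author Q) ≈ 0.0008, P(author K) ≈ 0.6373, P(author J) ≈ 0.3618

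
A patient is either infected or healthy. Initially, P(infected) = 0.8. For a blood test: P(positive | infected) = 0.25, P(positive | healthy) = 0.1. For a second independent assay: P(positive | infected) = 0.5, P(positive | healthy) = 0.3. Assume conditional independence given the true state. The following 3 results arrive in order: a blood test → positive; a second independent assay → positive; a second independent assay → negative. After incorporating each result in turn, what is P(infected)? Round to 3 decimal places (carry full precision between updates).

Apply Bayes' rule sequentially, carrying P(infected) forward.
After a blood test='positive': P(infected) = 0.25·0.8000 / (0.25·0.8000 + 0.1·0.2000) ≈ 0.9091
After a second independent assay='positive': P(infected) = 0.5·0.9091 / (0.5·0.9091 + 0.3·0.0909) ≈ 0.9434
After a second independent assay='negative': P(infected) = 0.5·0.9434 / (0.5·0.9434 + 0.7·0.0566) ≈ 0.9225

0.923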